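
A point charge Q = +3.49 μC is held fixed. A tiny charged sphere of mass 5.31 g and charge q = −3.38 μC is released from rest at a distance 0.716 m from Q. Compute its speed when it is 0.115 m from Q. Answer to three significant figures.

Only the electrostatic force acts, so mechanical energy is conserved: ½mv² = U₁ − U₂ = kQq(1/r₁ − 1/r₂).
U₁ − U₂ = (8.99×10⁹ N·m²/C²)(3.49×10⁻⁶ C)(-3.38×10⁻⁶ C)(1/0.716 − 1/0.115) = 0.774 J.
v = √(2·0.774/5.31×10⁻³) = 17.1 m/s.

17.1 m/s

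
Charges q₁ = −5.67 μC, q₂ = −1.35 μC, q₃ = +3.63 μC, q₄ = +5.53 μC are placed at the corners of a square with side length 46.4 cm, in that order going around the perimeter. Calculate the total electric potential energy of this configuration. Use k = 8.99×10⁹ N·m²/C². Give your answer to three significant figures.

The work to assemble the configuration equals its total potential energy, U = Σ kqᵢqⱼ/rᵢⱼ over all pairs.
The four side pairs have separation 0.464 m and the two diagonal pairs 0.656 m.
Summing all 6 pair terms gives U = -0.549 J.

-0.549 J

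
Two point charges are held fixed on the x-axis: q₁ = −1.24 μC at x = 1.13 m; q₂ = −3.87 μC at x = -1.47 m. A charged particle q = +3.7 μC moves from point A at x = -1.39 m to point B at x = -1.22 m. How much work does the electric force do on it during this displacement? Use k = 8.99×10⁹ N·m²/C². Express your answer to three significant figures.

The work done by the electric force is W_field = −ΔU = −q(V_B − V_A) = q(V_A − V_B).
At A: distances to the source charges are 2.52 m, 0.0800 m; V_A = Σ kqᵢ/rᵢ = -4.39×10⁵ V.
At B: distances to the source charges are 2.35 m, 0.250 m; V_B = Σ kqᵢ/rᵢ = -1.44×10⁵ V.
ΔV = V_B − V_A = 2.95×10⁵ V.
W_field = −qΔV = −(3.70×10⁻⁶ C)(2.95×10⁵ V) = -1.09 J.

-1.09 J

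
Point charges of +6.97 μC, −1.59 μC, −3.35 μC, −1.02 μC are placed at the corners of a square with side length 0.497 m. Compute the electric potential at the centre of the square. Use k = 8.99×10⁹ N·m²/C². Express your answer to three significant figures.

2.58×10⁴ V

Electric potential is a scalar, so the contributions from each charge add algebraically: V = Σ kqᵢ/rᵢ.
The distance from each corner to the centre is a√2/2 = 0.351 m.
V = k[(6.97×10⁻⁶)/(0.351) + (-1.59×10⁻⁶)/(0.351) + (-3.35×10⁻⁶)/(0.351) + (-1.02×10⁻⁶)/(0.351)] = 2.58×10⁴ V.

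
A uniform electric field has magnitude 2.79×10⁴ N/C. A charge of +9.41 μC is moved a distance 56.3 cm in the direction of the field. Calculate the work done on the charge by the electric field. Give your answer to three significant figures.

The potential change for a displacement 56.3 cm in the direction of the field is ΔV = −Ed = -1.57×10⁴ V.
W_field = −qΔV = 0.148 J.

0.148 J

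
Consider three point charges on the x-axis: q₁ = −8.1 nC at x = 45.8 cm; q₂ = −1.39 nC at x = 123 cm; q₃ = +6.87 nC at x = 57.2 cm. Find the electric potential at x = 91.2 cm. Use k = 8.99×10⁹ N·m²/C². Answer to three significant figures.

-18.0 V

The total potential is the scalar sum of each charge's contribution, V = Σ kqᵢ/rᵢ.
Distances from the field point to each charge: r₁ = 0.454 m, r₂ = 0.318 m, r₃ = 0.340 m.
V = k[(-8.10×10⁻⁹)/(0.454) + (-1.39×10⁻⁹)/(0.318) + (6.87×10⁻⁹)/(0.340)] = -18.0 V.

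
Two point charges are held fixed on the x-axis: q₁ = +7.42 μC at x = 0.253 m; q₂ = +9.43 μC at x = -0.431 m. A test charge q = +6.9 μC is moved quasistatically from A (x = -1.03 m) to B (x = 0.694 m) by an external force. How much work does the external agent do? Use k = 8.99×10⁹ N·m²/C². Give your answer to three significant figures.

For quasistatic motion the external work equals the change in potential energy: W_ext = qΔV = q(V_B − V_A).
At A: distances to the source charges are 1.28 m, 0.599 m; V_A = Σ kqᵢ/rᵢ = 1.94×10⁵ V.
At B: distances to the source charges are 0.441 m, 1.12 m; V_B = Σ kqᵢ/rᵢ = 2.27×10⁵ V.
ΔV = V_B − V_A = 3.31×10⁴ V.
W_ext = qΔV = (6.90×10⁻⁶ C)(3.31×10⁴ V) = 0.228 J.

0.228 J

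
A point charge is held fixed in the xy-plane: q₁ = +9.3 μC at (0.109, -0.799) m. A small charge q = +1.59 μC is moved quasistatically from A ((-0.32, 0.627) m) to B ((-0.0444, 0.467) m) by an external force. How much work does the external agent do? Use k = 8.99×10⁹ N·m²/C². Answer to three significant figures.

0.0150 J

For quasistatic motion the external work equals the change in potential energy: W_ext = qΔV = q(V_B − V_A).
At A: distance to the source charge is 1.49 m; V_A = kq₁/r = 5.61×10⁴ V.
At B: distance to the source charge is 1.28 m; V_B = kq₁/r = 6.56×10⁴ V.
ΔV = V_B − V_A = 9420 V.
W_ext = qΔV = (1.59×10⁻⁶ C)(9420 V) = 0.0150 J.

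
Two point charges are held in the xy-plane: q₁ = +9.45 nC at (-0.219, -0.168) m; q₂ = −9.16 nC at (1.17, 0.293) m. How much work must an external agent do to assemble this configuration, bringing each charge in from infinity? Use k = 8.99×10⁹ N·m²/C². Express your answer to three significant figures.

-5.32×10⁻⁷ J

The assembly work is the sum of pairwise potential energies, U = Σ_{i<j} kqᵢqⱼ/rᵢⱼ.
Pair separations: r₁₂ = 1.46 m.
U = (-5.32×10⁻⁷) = -5.32×10⁻⁷ J.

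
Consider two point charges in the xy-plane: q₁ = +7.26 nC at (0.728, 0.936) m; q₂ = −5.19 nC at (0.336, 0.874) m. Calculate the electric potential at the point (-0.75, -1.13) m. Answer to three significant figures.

The total potential is the scalar sum of each charge's contribution, V = Σ kqᵢ/rᵢ.
Distances from the field point to each charge: r₁ = 2.54 m, r₂ = 2.28 m.
V = k[(7.26×10⁻⁹)/(2.54) + (-5.19×10⁻⁹)/(2.28)] = 5.22 V.

5.22 V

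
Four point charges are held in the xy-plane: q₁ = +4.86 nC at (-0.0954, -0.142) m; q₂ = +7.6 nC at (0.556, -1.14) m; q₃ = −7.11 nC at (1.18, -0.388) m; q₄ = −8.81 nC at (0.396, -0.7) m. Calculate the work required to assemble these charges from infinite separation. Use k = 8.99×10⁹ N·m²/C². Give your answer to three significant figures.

-1.59×10⁻⁶ J

The assembly work is the sum of pairwise potential energies, U = Σ_{i<j} kqᵢqⱼ/rᵢⱼ.
Pair separations: r₁₂ = 1.19 m, r₁₃ = 1.30 m, r₁₄ = 0.744 m, r₂₃ = 0.977 m, r₂₄ = 0.468 m, r₃₄ = 0.844 m.
Summing all 6 pair terms gives U = -1.59×10⁻⁶ J.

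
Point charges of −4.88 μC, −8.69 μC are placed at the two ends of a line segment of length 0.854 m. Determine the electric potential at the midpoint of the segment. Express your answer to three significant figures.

The total potential is the scalar sum of each charge's contribution, V = Σ kqᵢ/rᵢ.
Each charge is 0.427 m from the midpoint.
V = k[(-4.88×10⁻⁶)/(0.427) + (-8.69×10⁻⁶)/(0.427)] = -2.86×10⁵ V.

-2.86×10⁵ V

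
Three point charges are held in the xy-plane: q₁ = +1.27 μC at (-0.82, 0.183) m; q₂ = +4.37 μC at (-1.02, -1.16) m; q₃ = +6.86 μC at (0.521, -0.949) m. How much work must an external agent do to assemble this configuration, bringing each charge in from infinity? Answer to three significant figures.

The assembly work is the sum of pairwise potential energies, U = Σ_{i<j} kqᵢqⱼ/rᵢⱼ.
Pair separations: r₁₂ = 1.36 m, r₁₃ = 1.75 m, r₂₃ = 1.56 m.
U = (0.0367) + (0.0446) + (0.173) = 0.255 J.

0.255 J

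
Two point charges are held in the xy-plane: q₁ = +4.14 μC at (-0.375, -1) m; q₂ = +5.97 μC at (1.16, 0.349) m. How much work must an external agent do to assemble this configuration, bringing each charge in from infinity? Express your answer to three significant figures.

0.109 J

The assembly work is the sum of pairwise potential energies, U = Σ_{i<j} kqᵢqⱼ/rᵢⱼ.
Pair separations: r₁₂ = 2.04 m.
U = (0.109) = 0.109 J.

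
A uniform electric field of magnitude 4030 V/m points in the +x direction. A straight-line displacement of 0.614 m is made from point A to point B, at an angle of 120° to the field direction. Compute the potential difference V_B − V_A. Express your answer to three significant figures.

1240 V

Only the component of displacement along E changes the potential: ΔV = −E·d·cosθ.
ΔV = −(4030 V/m)(0.614 m)cos120° = 1240 V.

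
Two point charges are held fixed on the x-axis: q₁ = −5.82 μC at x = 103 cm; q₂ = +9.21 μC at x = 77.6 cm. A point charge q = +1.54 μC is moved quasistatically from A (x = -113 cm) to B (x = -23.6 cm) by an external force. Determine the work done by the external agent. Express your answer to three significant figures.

For quasistatic motion the external work equals the change in potential energy: W_ext = qΔV = q(V_B − V_A).
At A: distances to the source charges are 2.16 m, 1.91 m; V_A = Σ kqᵢ/rᵢ = 1.92×10⁴ V.
At B: distances to the source charges are 1.27 m, 1.01 m; V_B = Σ kqᵢ/rᵢ = 4.05×10⁴ V.
ΔV = V_B − V_A = 2.13×10⁴ V.
W_ext = qΔV = (1.54×10⁻⁶ C)(2.13×10⁴ V) = 0.0328 J.

0.0328 J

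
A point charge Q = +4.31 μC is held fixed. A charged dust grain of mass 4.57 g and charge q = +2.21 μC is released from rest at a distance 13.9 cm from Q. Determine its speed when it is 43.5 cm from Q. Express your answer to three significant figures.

13.5 m/s

Only the electrostatic force acts, so mechanical energy is conserved: ½mv² = U₁ − U₂ = kQq(1/r₁ − 1/r₂).
U₁ − U₂ = (8.99×10⁹ N·m²/C²)(4.31×10⁻⁶ C)(2.21×10⁻⁶ C)(1/0.139 − 1/0.435) = 0.419 J.
v = √(2·0.419/4.57×10⁻³) = 13.5 m/s.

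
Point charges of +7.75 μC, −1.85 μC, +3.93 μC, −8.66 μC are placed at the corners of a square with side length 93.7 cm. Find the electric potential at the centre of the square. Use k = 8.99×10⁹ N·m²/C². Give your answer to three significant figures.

Electric potential is a scalar, so the contributions from each charge add algebraically: V = Σ kqᵢ/rᵢ.
The distance from each corner to the centre is a√2/2 = 0.663 m.
V = k[(7.75×10⁻⁶)/(0.663) + (-1.85×10⁻⁶)/(0.663) + (3.93×10⁻⁶)/(0.663) + (-8.66×10⁻⁶)/(0.663)] = 1.59×10⁴ V.

1.59×10⁴ V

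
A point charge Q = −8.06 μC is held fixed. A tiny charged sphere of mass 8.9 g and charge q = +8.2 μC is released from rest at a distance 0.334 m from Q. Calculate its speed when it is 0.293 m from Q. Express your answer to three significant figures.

7.48 m/s

Only the electrostatic force acts, so mechanical energy is conserved: ½mv² = U₁ − U₂ = kQq(1/r₁ − 1/r₂).
U₁ − U₂ = (8.99×10⁹ N·m²/C²)(-8.06×10⁻⁶ C)(8.20×10⁻⁶ C)(1/0.334 − 1/0.293) = 0.249 J.
v = √(2·0.249/8.90×10⁻³) = 7.48 m/s.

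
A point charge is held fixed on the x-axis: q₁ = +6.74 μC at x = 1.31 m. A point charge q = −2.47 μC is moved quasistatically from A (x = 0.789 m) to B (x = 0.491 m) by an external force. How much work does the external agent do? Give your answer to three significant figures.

0.105 J

For quasistatic motion the external work equals the change in potential energy: W_ext = qΔV = q(V_B − V_A).
At A: distance to the source charge is 0.521 m; V_A = kq₁/r = 1.16×10⁵ V.
At B: distance to the source charge is 0.819 m; V_B = kq₁/r = 7.40×10⁴ V.
ΔV = V_B − V_A = -4.23×10⁴ V.
W_ext = qΔV = (-2.47×10⁻⁶ C)(-4.23×10⁴ V) = 0.105 J.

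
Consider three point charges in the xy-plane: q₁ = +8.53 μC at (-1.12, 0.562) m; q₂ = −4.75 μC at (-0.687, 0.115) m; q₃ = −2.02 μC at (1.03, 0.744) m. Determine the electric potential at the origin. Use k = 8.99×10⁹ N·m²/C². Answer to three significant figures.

-1.44×10⁴ V

The total potential is the scalar sum of each charge's contribution, V = Σ kqᵢ/rᵢ.
Distances from the field point to each charge: r₁ = 1.25 m, r₂ = 0.697 m, r₃ = 1.27 m.
V = k[(8.53×10⁻⁶)/(1.25) + (-4.75×10⁻⁶)/(0.697) + (-2.02×10⁻⁶)/(1.27)] = -1.44×10⁴ V.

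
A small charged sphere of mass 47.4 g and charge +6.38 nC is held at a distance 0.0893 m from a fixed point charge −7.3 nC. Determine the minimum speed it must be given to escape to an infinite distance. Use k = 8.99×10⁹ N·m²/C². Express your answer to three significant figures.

0.0141 m/s

To just escape, total mechanical energy must reach zero at infinity: ½mv²_min + U = 0, so ½mv²_min = −U = |kQq|/r.
|U| = |kQq|/r = (8.99×10⁹ N·m²/C²)(7.30×10⁻⁹)(6.38×10⁻⁹)/(0.0893) = 4.69×10⁻⁶ J.
v_min = √(2|U|/m) = √(2·4.69×10⁻⁶/0.0474) = 0.0141 m/s.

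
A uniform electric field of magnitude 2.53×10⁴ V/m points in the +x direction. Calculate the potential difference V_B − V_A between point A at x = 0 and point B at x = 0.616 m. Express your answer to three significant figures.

-1.56×10⁴ V

In a uniform field, potential decreases in the direction of E: V_B − V_A = −E·Δx.
V_B − V_A = −(2.53×10⁴ V/m)(0.616 m) = -1.56×10⁴ V.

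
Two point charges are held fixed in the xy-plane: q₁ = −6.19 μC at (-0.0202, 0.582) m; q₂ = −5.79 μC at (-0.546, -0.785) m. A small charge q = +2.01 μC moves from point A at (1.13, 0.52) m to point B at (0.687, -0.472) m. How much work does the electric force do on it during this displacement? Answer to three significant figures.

The work done by the electric force is W_field = −ΔU = −q(V_B − V_A) = q(V_A − V_B).
At A: distances to the source charges are 1.15 m, 2.12 m; V_A = Σ kqᵢ/rᵢ = -7.28×10⁴ V.
At B: distances to the source charges are 1.27 m, 1.27 m; V_B = Σ kqᵢ/rᵢ = -8.48×10⁴ V.
ΔV = V_B − V_A = -1.19×10⁴ V.
W_field = −qΔV = −(2.01×10⁻⁶ C)(-1.19×10⁴ V) = 0.0240 J.

0.0240 J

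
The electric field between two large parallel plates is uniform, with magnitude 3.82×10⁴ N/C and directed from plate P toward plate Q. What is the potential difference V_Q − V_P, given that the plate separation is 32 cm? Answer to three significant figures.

-1.22×10⁴ V

In a uniform field, potential decreases in the direction of E: ΔV = −E·d for a displacement d parallel to E.
Going from P to Q is a displacement of 32 cm along the field, so V_Q − V_P = −Ed = -1.22×10⁴ V.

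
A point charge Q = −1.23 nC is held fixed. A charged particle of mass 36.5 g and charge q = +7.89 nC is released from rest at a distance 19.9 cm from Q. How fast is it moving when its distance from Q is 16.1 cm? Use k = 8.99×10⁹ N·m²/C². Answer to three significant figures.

2.38×10⁻³ m/s

Only the electrostatic force acts, so mechanical energy is conserved: ½mv² = U₁ − U₂ = kQq(1/r₁ − 1/r₂).
U₁ − U₂ = (8.99×10⁹ N·m²/C²)(-1.23×10⁻⁹ C)(7.89×10⁻⁹ C)(1/0.199 − 1/0.161) = 1.03×10⁻⁷ J.
v = √(2·1.03×10⁻⁷/0.0365) = 2.38×10⁻³ m/s.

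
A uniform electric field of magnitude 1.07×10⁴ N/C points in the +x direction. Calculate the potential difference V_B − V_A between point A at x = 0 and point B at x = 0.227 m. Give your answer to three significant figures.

-2430 V

In a uniform field, potential decreases in the direction of E: V_B − V_A = −E·Δx.
V_B − V_A = −(1.07×10⁴ V/m)(0.227 m) = -2430 V.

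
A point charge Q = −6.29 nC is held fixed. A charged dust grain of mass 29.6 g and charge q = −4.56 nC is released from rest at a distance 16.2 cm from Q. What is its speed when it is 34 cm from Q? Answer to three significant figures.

7.50×10⁻³ m/s

Only the electrostatic force acts, so mechanical energy is conserved: ½mv² = U₁ − U₂ = kQq(1/r₁ − 1/r₂).
U₁ − U₂ = (8.99×10⁹ N·m²/C²)(-6.29×10⁻⁹ C)(-4.56×10⁻⁹ C)(1/0.162 − 1/0.340) = 8.33×10⁻⁷ J.
v = √(2·8.33×10⁻⁷/0.0296) = 7.50×10⁻³ m/s.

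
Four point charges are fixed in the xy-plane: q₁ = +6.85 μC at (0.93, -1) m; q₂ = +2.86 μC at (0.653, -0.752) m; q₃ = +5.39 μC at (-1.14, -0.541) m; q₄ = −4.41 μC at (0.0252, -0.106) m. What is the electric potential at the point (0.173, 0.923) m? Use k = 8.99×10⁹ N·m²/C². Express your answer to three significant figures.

3.11×10⁴ V

The total potential is the scalar sum of each charge's contribution, V = Σ kqᵢ/rᵢ.
Distances from the field point to each charge: r₁ = 2.07 m, r₂ = 1.74 m, r₃ = 1.97 m, r₄ = 1.04 m.
V = k[(6.85×10⁻⁶)/(2.07) + (2.86×10⁻⁶)/(1.74) + (5.39×10⁻⁶)/(1.97) + (-4.41×10⁻⁶)/(1.04)] = 3.11×10⁴ V.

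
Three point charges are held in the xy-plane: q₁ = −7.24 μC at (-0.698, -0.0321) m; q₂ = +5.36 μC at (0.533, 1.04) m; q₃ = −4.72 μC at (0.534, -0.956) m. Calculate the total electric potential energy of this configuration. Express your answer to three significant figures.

-0.128 J

The assembly work is the sum of pairwise potential energies, U = Σ_{i<j} kqᵢqⱼ/rᵢⱼ.
Pair separations: r₁₂ = 1.63 m, r₁₃ = 1.54 m, r₂₃ = 2.00 m.
U = (-0.214) + (0.199) + (-0.114) = -0.128 J.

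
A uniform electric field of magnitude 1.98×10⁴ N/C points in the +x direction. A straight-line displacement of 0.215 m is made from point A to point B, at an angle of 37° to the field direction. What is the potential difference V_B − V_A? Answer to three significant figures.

-3400 V

Only the component of displacement along E changes the potential: ΔV = −E·d·cosθ.
ΔV = −(1.98×10⁴ V/m)(0.215 m)cos37° = -3400 V.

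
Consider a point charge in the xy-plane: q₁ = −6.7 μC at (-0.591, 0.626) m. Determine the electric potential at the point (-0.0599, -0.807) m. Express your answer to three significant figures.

-3.94×10⁴ V

The total potential is the scalar sum of each charge's contribution, V = Σ kqᵢ/rᵢ.
Distances from the field point to each charge: r₁ = 1.53 m.
V = k[(-6.70×10⁻⁶)/(1.53)] = -3.94×10⁴ V.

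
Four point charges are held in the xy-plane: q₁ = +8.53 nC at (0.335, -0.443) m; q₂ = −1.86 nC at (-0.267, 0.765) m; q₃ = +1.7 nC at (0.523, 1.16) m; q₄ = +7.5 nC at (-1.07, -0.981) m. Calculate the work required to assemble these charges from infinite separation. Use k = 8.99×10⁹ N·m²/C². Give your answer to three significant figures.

The assembly work is the sum of pairwise potential energies, U = Σ_{i<j} kqᵢqⱼ/rᵢⱼ.
Pair separations: r₁₂ = 1.35 m, r₁₃ = 1.61 m, r₁₄ = 1.50 m, r₂₃ = 0.883 m, r₂₄ = 1.92 m, r₃₄ = 2.67 m.
Summing all 6 pair terms gives U = 3.03×10⁻⁷ J.

3.03×10⁻⁷ J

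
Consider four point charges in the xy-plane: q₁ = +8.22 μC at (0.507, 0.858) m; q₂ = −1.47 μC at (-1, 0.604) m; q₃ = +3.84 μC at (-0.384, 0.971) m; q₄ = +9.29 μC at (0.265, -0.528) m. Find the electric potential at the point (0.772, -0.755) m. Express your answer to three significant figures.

The total potential is the scalar sum of each charge's contribution, V = Σ kqᵢ/rᵢ.
Distances from the field point to each charge: r₁ = 1.63 m, r₂ = 2.23 m, r₃ = 2.08 m, r₄ = 0.555 m.
V = k[(8.22×10⁻⁶)/(1.63) + (-1.47×10⁻⁶)/(2.23) + (3.84×10⁻⁶)/(2.08) + (9.29×10⁻⁶)/(0.555)] = 2.06×10⁵ V.

2.06×10⁵ V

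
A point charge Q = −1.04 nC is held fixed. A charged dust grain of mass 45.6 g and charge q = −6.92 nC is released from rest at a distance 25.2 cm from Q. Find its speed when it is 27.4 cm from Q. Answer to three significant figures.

9.51×10⁻⁴ m/s

Only the electrostatic force acts, so mechanical energy is conserved: ½mv² = U₁ − U₂ = kQq(1/r₁ − 1/r₂).
U₁ − U₂ = (8.99×10⁹ N·m²/C²)(-1.04×10⁻⁹ C)(-6.92×10⁻⁹ C)(1/0.252 − 1/0.274) = 2.06×10⁻⁸ J.
v = √(2·2.06×10⁻⁸/0.0456) = 9.51×10⁻⁴ m/s.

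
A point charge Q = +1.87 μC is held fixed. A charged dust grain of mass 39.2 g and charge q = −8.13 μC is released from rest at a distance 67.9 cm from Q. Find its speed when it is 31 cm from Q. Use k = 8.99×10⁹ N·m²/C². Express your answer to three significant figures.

3.50 m/s

Only the electrostatic force acts, so mechanical energy is conserved: ½mv² = U₁ − U₂ = kQq(1/r₁ − 1/r₂).
U₁ − U₂ = (8.99×10⁹ N·m²/C²)(1.87×10⁻⁶ C)(-8.13×10⁻⁶ C)(1/0.679 − 1/0.310) = 0.240 J.
v = √(2·0.240/0.0392) = 3.50 m/s.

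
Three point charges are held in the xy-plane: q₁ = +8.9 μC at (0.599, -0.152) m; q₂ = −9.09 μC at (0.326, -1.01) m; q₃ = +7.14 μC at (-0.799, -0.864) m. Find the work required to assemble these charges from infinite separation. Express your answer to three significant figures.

-0.958 J

The work to assemble the configuration equals its total potential energy, U = Σ kqᵢqⱼ/rᵢⱼ over all pairs.
Pair separations: r₁₂ = 0.900 m, r₁₃ = 1.57 m, r₂₃ = 1.13 m.
U = (-0.808) + (0.364) + (-0.514) = -0.958 J.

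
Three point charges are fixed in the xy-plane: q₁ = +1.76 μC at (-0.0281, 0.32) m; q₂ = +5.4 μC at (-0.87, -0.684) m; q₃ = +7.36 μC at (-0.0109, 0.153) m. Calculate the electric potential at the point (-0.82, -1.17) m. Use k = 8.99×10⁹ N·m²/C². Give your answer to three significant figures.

The total potential is the scalar sum of each charge's contribution, V = Σ kqᵢ/rᵢ.
Distances from the field point to each charge: r₁ = 1.69 m, r₂ = 0.489 m, r₃ = 1.55 m.
V = k[(1.76×10⁻⁶)/(1.69) + (5.40×10⁻⁶)/(0.489) + (7.36×10⁻⁶)/(1.55)] = 1.51×10⁵ V.

1.51×10⁵ V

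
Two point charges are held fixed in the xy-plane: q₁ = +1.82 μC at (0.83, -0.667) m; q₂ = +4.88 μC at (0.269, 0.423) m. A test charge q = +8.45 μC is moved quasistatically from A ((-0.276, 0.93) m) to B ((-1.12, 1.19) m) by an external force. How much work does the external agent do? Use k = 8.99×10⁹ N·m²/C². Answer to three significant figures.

For quasistatic motion the external work equals the change in potential energy: W_ext = qΔV = q(V_B − V_A).
At A: distances to the source charges are 1.94 m, 0.744 m; V_A = Σ kqᵢ/rᵢ = 6.74×10⁴ V.
At B: distances to the source charges are 2.69 m, 1.59 m; V_B = Σ kqᵢ/rᵢ = 3.37×10⁴ V.
ΔV = V_B − V_A = -3.36×10⁴ V.
W_ext = qΔV = (8.45×10⁻⁶ C)(-3.36×10⁴ V) = -0.284 J.

-0.284 J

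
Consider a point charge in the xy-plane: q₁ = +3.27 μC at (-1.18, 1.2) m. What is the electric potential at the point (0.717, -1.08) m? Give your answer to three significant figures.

Electric potential is a scalar, so the contributions from each charge add algebraically: V = Σ kqᵢ/rᵢ.
Distances from the field point to each charge: r₁ = 2.97 m.
V = k[(3.27×10⁻⁶)/(2.97)] = 9910 V.

9910 V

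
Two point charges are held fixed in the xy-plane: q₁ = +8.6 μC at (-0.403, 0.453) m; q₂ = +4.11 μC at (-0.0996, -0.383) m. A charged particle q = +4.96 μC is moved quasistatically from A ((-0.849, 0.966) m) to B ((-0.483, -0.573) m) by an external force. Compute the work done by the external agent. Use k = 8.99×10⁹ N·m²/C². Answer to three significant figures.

For quasistatic motion the external work equals the change in potential energy: W_ext = qΔV = q(V_B − V_A).
At A: distances to the source charges are 0.680 m, 1.54 m; V_A = Σ kqᵢ/rᵢ = 1.38×10⁵ V.
At B: distances to the source charges are 1.03 m, 0.428 m; V_B = Σ kqᵢ/rᵢ = 1.61×10⁵ V.
ΔV = V_B − V_A = 2.38×10⁴ V.
W_ext = qΔV = (4.96×10⁻⁶ C)(2.38×10⁴ V) = 0.118 J.

0.118 J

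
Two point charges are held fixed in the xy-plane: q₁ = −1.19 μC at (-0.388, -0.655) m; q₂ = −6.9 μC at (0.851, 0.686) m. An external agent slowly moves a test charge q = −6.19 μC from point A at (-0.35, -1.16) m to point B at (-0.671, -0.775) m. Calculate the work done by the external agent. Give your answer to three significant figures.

0.0923 J

For quasistatic motion the external work equals the change in potential energy: W_ext = qΔV = q(V_B − V_A).
At A: distances to the source charges are 0.506 m, 2.20 m; V_A = Σ kqᵢ/rᵢ = -4.93×10⁴ V.
At B: distances to the source charges are 0.307 m, 2.11 m; V_B = Σ kqᵢ/rᵢ = -6.42×10⁴ V.
ΔV = V_B − V_A = -1.49×10⁴ V.
W_ext = qΔV = (-6.19×10⁻⁶ C)(-1.49×10⁴ V) = 0.0923 J.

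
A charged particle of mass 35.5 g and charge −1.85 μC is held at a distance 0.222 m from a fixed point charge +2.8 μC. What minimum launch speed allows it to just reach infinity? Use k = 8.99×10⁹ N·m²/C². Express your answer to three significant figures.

To just escape, total mechanical energy must reach zero at infinity: ½mv²_min + U = 0, so ½mv²_min = −U = |kQq|/r.
|U| = |kQq|/r = (8.99×10⁹ N·m²/C²)(2.80×10⁻⁶)(1.85×10⁻⁶)/(0.222) = 0.210 J.
v_min = √(2|U|/m) = √(2·0.210/0.0355) = 3.44 m/s.

3.44 m/s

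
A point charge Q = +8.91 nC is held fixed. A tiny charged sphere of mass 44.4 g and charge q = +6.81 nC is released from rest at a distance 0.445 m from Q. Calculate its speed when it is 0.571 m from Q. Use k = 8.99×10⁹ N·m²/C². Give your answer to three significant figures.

3.49×10⁻³ m/s

Only the electrostatic force acts, so mechanical energy is conserved: ½mv² = U₁ − U₂ = kQq(1/r₁ − 1/r₂).
U₁ − U₂ = (8.99×10⁹ N·m²/C²)(8.91×10⁻⁹ C)(6.81×10⁻⁹ C)(1/0.445 − 1/0.571) = 2.70×10⁻⁷ J.
v = √(2·2.70×10⁻⁷/0.0444) = 3.49×10⁻³ m/s.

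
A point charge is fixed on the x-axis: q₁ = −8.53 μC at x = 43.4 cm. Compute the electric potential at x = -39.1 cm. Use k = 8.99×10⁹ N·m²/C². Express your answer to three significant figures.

-9.30×10⁴ V

Electric potential is a scalar, so the contributions from each charge add algebraically: V = Σ kqᵢ/rᵢ.
V = k[(-8.53×10⁻⁶)/(0.825)] = -9.30×10⁴ V.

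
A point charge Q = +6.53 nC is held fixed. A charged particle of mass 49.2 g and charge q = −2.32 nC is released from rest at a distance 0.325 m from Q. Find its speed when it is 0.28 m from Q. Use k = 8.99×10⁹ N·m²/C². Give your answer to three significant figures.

1.65×10⁻³ m/s

Only the electrostatic force acts, so mechanical energy is conserved: ½mv² = U₁ − U₂ = kQq(1/r₁ − 1/r₂).
U₁ − U₂ = (8.99×10⁹ N·m²/C²)(6.53×10⁻⁹ C)(-2.32×10⁻⁹ C)(1/0.325 − 1/0.280) = 6.73×10⁻⁸ J.
v = √(2·6.73×10⁻⁸/0.0492) = 1.65×10⁻³ m/s.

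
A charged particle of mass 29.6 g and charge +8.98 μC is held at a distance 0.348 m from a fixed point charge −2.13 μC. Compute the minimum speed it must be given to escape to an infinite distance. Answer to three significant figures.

To just escape, total mechanical energy must reach zero at infinity: ½mv²_min + U = 0, so ½mv²_min = −U = |kQq|/r.
|U| = |kQq|/r = (8.99×10⁹ N·m²/C²)(2.13×10⁻⁶)(8.98×10⁻⁶)/(0.348) = 0.494 J.
v_min = √(2|U|/m) = √(2·0.494/0.0296) = 5.78 m/s.

5.78 m/s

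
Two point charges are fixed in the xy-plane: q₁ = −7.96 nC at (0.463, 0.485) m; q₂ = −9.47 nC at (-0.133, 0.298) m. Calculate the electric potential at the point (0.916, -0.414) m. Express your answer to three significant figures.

-138 V

Electric potential is a scalar, so the contributions from each charge add algebraically: V = Σ kqᵢ/rᵢ.
Distances from the field point to each charge: r₁ = 1.01 m, r₂ = 1.27 m.
V = k[(-7.96×10⁻⁹)/(1.01) + (-9.47×10⁻⁹)/(1.27)] = -138 V.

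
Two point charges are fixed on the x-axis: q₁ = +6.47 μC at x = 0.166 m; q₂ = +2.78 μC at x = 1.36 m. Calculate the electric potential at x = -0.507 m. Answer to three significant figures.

The total potential is the scalar sum of each charge's contribution, V = Σ kqᵢ/rᵢ.
Distances from the field point to each charge: r₁ = 0.673 m, r₂ = 1.87 m.
V = k[(6.47×10⁻⁶)/(0.673) + (2.78×10⁻⁶)/(1.87)] = 9.98×10⁴ V.

9.98×10⁴ V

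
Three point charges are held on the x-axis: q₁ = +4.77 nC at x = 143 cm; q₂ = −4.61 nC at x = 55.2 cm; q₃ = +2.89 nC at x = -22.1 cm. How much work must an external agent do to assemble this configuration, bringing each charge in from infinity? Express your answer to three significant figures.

-3.05×10⁻⁷ J

The work to assemble the configuration equals its total potential energy, U = Σ kqᵢqⱼ/rᵢⱼ over all pairs.
Pair separations: r₁₂ = 0.878 m, r₁₃ = 1.65 m, r₂₃ = 0.773 m.
U = (-2.25×10⁻⁷) + (7.51×10⁻⁸) + (-1.55×10⁻⁷) = -3.05×10⁻⁷ J.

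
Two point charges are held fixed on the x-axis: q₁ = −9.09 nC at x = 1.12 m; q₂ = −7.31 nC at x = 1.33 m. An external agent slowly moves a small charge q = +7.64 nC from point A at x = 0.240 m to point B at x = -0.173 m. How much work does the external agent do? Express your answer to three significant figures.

3.53×10⁻⁷ J

For quasistatic motion the external work equals the change in potential energy: W_ext = qΔV = q(V_B − V_A).
At A: distances to the source charges are 0.880 m, 1.09 m; V_A = Σ kqᵢ/rᵢ = -153 V.
At B: distances to the source charges are 1.29 m, 1.50 m; V_B = Σ kqᵢ/rᵢ = -107 V.
ΔV = V_B − V_A = 46.2 V.
W_ext = qΔV = (7.64×10⁻⁹ C)(46.2 V) = 3.53×10⁻⁷ J.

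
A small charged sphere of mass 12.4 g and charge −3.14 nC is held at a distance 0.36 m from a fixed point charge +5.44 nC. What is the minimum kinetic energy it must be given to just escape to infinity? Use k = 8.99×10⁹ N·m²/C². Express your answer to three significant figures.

4.27×10⁻⁷ J

To just escape, total mechanical energy must reach zero at infinity: ½mv²_min + U = 0, so ½mv²_min = −U = |kQq|/r.
|U| = |kQq|/r = (8.99×10⁹ N·m²/C²)(5.44×10⁻⁹)(3.14×10⁻⁹)/(0.360) = 4.27×10⁻⁷ J.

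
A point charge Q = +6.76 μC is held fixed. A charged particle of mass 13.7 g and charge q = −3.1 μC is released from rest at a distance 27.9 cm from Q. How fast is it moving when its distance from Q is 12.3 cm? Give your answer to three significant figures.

Only the electrostatic force acts, so mechanical energy is conserved: ½mv² = U₁ − U₂ = kQq(1/r₁ − 1/r₂).
U₁ − U₂ = (8.99×10⁹ N·m²/C²)(6.76×10⁻⁶ C)(-3.10×10⁻⁶ C)(1/0.279 − 1/0.123) = 0.856 J.
v = √(2·0.856/0.0137) = 11.2 m/s.

11.2 m/s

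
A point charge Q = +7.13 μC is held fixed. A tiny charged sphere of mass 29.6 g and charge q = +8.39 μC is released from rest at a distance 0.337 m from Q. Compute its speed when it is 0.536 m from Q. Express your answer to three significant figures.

Only the electrostatic force acts, so mechanical energy is conserved: ½mv² = U₁ − U₂ = kQq(1/r₁ − 1/r₂).
U₁ − U₂ = (8.99×10⁹ N·m²/C²)(7.13×10⁻⁶ C)(8.39×10⁻⁶ C)(1/0.337 − 1/0.536) = 0.592 J.
v = √(2·0.592/0.0296) = 6.33 m/s.

6.33 m/s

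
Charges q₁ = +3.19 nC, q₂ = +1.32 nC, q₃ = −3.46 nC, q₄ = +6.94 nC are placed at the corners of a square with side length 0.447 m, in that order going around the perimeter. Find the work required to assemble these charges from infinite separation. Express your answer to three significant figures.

-7.15×10⁻⁸ J

The work to assemble the configuration equals its total potential energy, U = Σ kqᵢqⱼ/rᵢⱼ over all pairs.
The four side pairs have separation 0.447 m and the two diagonal pairs 0.632 m.
Summing all 6 pair terms gives U = -7.15×10⁻⁸ J.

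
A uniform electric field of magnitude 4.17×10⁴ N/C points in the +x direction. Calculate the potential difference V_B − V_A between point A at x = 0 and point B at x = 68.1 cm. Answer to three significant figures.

-2.84×10⁴ V

In a uniform field, potential decreases in the direction of E: V_B − V_A = −E·Δx.
V_B − V_A = −(4.17×10⁴ V/m)(0.681 m) = -2.84×10⁴ V.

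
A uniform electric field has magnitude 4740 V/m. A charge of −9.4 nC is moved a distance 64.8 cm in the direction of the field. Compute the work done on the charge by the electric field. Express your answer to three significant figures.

-2.89×10⁻⁵ J

The potential change for a displacement 64.8 cm in the direction of the field is ΔV = −Ed = -3070 V.
W_field = −qΔV = -2.89×10⁻⁵ J.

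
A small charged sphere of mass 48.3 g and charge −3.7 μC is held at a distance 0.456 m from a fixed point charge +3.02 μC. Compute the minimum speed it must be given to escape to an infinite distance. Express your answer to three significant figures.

To just escape, total mechanical energy must reach zero at infinity: ½mv²_min + U = 0, so ½mv²_min = −U = |kQq|/r.
|U| = |kQq|/r = (8.99×10⁹ N·m²/C²)(3.02×10⁻⁶)(3.70×10⁻⁶)/(0.456) = 0.220 J.
v_min = √(2|U|/m) = √(2·0.220/0.0483) = 3.02 m/s.

3.02 m/s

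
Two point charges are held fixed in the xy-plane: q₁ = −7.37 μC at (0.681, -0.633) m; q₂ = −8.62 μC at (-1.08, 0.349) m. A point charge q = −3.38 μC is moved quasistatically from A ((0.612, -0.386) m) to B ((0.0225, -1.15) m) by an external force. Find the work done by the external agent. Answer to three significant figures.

-0.607 J

For quasistatic motion the external work equals the change in potential energy: W_ext = qΔV = q(V_B − V_A).
At A: distances to the source charges are 0.256 m, 1.84 m; V_A = Σ kqᵢ/rᵢ = -3.00×10⁵ V.
At B: distances to the source charges are 0.837 m, 1.86 m; V_B = Σ kqᵢ/rᵢ = -1.21×10⁵ V.
ΔV = V_B − V_A = 1.80×10⁵ V.
W_ext = qΔV = (-3.38×10⁻⁶ C)(1.80×10⁵ V) = -0.607 J.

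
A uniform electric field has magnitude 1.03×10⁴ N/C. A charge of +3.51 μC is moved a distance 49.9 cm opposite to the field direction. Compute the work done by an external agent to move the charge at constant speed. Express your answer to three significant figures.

The potential change for a displacement 49.9 cm opposite to the field direction is ΔV = +Ed = 5140 V.
W_ext = qΔV = 0.0180 J.

0.0180 J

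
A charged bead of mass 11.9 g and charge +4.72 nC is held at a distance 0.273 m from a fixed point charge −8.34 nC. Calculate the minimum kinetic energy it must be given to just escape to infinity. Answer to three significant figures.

To just escape, total mechanical energy must reach zero at infinity: ½mv²_min + U = 0, so ½mv²_min = −U = |kQq|/r.
|U| = |kQq|/r = (8.99×10⁹ N·m²/C²)(8.34×10⁻⁹)(4.72×10⁻⁹)/(0.273) = 1.30×10⁻⁶ J.

1.30×10⁻⁶ J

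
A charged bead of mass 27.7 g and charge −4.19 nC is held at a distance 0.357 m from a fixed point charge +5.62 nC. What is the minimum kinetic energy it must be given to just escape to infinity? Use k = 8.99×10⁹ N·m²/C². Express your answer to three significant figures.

To just escape, total mechanical energy must reach zero at infinity: ½mv²_min + U = 0, so ½mv²_min = −U = |kQq|/r.
|U| = |kQq|/r = (8.99×10⁹ N·m²/C²)(5.62×10⁻⁹)(4.19×10⁻⁹)/(0.357) = 5.93×10⁻⁷ J.

5.93×10⁻⁷ J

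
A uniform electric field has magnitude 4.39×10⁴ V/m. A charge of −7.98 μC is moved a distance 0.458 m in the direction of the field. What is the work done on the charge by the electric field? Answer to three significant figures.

-0.160 J

The potential change for a displacement 0.458 m in the direction of the field is ΔV = −Ed = -2.01×10⁴ V.
W_field = −qΔV = -0.160 J.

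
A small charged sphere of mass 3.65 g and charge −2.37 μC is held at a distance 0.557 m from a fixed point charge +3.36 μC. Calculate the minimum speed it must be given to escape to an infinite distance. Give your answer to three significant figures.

8.39 m/s

To just escape, total mechanical energy must reach zero at infinity: ½mv²_min + U = 0, so ½mv²_min = −U = |kQq|/r.
|U| = |kQq|/r = (8.99×10⁹ N·m²/C²)(3.36×10⁻⁶)(2.37×10⁻⁶)/(0.557) = 0.129 J.
v_min = √(2|U|/m) = √(2·0.129/3.65×10⁻³) = 8.39 m/s.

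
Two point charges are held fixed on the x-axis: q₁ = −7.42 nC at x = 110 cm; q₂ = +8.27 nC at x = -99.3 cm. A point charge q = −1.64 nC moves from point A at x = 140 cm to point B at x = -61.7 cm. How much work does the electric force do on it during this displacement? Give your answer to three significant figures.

5.74×10⁻⁷ J

The work done by the electric force is W_field = −ΔU = −q(V_B − V_A) = q(V_A − V_B).
At A: distances to the source charges are 0.300 m, 2.39 m; V_A = Σ kqᵢ/rᵢ = -191 V.
At B: distances to the source charges are 1.72 m, 0.376 m; V_B = Σ kqᵢ/rᵢ = 159 V.
ΔV = V_B − V_A = 350 V.
W_field = −qΔV = −(-1.64×10⁻⁹ C)(350 V) = 5.74×10⁻⁷ J.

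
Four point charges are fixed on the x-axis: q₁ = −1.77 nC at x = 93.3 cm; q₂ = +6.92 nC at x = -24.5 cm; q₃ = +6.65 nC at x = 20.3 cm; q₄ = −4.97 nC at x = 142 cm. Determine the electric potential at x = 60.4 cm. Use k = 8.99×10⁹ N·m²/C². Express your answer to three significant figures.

The total potential is the scalar sum of each charge's contribution, V = Σ kqᵢ/rᵢ.
Distances from the field point to each charge: r₁ = 0.329 m, r₂ = 0.849 m, r₃ = 0.401 m, r₄ = 0.816 m.
V = k[(-1.77×10⁻⁹)/(0.329) + (6.92×10⁻⁹)/(0.849) + (6.65×10⁻⁹)/(0.401) + (-4.97×10⁻⁹)/(0.816)] = 119 V.

119 V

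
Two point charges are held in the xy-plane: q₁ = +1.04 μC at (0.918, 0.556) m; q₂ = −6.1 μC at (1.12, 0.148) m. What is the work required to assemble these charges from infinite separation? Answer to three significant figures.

-0.125 J

The assembly work is the sum of pairwise potential energies, U = Σ_{i<j} kqᵢqⱼ/rᵢⱼ.
Pair separations: r₁₂ = 0.455 m.
U = (-0.125) = -0.125 J.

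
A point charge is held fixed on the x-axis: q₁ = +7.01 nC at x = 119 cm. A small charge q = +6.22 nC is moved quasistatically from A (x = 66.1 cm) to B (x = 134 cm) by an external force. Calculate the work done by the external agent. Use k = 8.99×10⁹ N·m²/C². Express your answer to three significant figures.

1.87×10⁻⁶ J

For quasistatic motion the external work equals the change in potential energy: W_ext = qΔV = q(V_B − V_A).
At A: distance to the source charge is 0.529 m; V_A = kq₁/r = 119 V.
At B: distance to the source charge is 0.150 m; V_B = kq₁/r = 420 V.
ΔV = V_B − V_A = 301 V.
W_ext = qΔV = (6.22×10⁻⁹ C)(301 V) = 1.87×10⁻⁶ J.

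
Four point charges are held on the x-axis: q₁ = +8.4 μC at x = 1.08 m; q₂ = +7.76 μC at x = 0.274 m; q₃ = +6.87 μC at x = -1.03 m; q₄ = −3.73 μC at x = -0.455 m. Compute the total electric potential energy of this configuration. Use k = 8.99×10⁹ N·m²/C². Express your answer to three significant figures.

The assembly work is the sum of pairwise potential energies, U = Σ_{i<j} kqᵢqⱼ/rᵢⱼ.
Pair separations: r₁₂ = 0.806 m, r₁₃ = 2.11 m, r₁₄ = 1.54 m, r₂₃ = 1.30 m, r₂₄ = 0.729 m, r₃₄ = 0.575 m.
Summing all 6 pair terms gives U = 0.399 J.

0.399 J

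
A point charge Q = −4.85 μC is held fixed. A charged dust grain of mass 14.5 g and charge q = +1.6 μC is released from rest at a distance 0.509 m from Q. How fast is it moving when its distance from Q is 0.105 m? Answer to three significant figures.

Only the electrostatic force acts, so mechanical energy is conserved: ½mv² = U₁ − U₂ = kQq(1/r₁ − 1/r₂).
U₁ − U₂ = (8.99×10⁹ N·m²/C²)(-4.85×10⁻⁶ C)(1.60×10⁻⁶ C)(1/0.509 − 1/0.105) = 0.527 J.
v = √(2·0.527/0.0145) = 8.53 m/s.

8.53 m/s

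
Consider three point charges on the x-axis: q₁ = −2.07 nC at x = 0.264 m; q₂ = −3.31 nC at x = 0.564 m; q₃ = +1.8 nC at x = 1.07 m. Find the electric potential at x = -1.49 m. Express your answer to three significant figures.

-18.8 V

Electric potential is a scalar, so the contributions from each charge add algebraically: V = Σ kqᵢ/rᵢ.
Distances from the field point to each charge: r₁ = 1.75 m, r₂ = 2.05 m, r₃ = 2.56 m.
V = k[(-2.07×10⁻⁹)/(1.75) + (-3.31×10⁻⁹)/(2.05) + (1.80×10⁻⁹)/(2.56)] = -18.8 V.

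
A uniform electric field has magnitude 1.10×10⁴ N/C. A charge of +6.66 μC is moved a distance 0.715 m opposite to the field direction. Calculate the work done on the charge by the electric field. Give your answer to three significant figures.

-0.0524 J

The potential change for a displacement 0.715 m opposite to the field direction is ΔV = +Ed = 7860 V.
W_field = −qΔV = -0.0524 J.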